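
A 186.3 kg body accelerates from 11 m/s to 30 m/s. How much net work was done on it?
W = ΔKE = ½m(v₂² − v₁²) = ½(186.3)(30² − 11²) = 72563.85 J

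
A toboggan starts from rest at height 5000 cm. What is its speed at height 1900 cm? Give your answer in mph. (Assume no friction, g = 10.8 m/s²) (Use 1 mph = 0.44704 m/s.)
Convert to SI: h₁−h₂ = 31.0 m
mgh₁ = mgh₂ + ½mv² ⇒ v = √(2g(h₁−h₂)) = √(2·10.8·31.0) = 25.8766 m/s = 57.88 mph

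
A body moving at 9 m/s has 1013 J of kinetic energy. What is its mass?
m = 2·KE/v² = 2·1013/(9)² = 25.01 kg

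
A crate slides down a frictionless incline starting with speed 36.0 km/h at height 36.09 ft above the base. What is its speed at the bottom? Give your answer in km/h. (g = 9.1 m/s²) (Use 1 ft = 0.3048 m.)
Convert to SI: v₀ = 10.0 m/s, h = 11.0002 m
½mv₀² + mgh = ½mv² ⇒ v = √(v₀² + 2gh) = √(10.0² + 2·9.1·11.0002) = 17.3264 m/s = 62.38 km/h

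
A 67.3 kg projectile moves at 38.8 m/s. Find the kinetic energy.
KE = ½mv² = ½(67.3)(38.8)² = 50660 J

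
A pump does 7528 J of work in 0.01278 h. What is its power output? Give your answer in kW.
Convert to SI: W = 7528.0 J, t = 46.008 s
P = W/t = 7528.0/46.008 = 163.624 W = 0.1636 kW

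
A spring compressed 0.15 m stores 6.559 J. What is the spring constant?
k = 2·PE/x² = 2·6.559/(0.15)² = 583.0 N/m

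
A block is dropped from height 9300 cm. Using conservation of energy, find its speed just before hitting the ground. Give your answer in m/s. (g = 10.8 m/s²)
Convert to SI: h = 93.0 m
mgh = ½mv² ⇒ v = √(2gh) = √(2·10.8·93.0) = 44.82 m/s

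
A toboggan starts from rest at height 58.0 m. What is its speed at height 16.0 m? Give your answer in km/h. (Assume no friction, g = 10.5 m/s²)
mgh₁ = mgh₂ + ½mv² ⇒ v = √(2g(h₁−h₂)) = √(2·10.5·42.0) = 29.6985 m/s = 106.9 km/h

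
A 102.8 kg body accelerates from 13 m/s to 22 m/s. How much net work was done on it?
W = ΔKE = ½m(v₂² − v₁²) = ½(102.8)(22² − 13²) = 16191.0 J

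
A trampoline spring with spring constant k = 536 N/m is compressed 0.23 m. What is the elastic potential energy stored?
PE = ½kx² = ½(536)(0.23)² = 14.18 J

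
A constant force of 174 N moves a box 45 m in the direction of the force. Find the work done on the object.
W = F·d = (174)(45) = 7830 J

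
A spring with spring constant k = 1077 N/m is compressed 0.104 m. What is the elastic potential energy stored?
PE = ½kx² = ½(1077)(0.104)² = 5.824 J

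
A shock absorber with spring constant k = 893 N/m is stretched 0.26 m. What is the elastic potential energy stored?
PE = ½kx² = ½(893)(0.26)² = 30.18 J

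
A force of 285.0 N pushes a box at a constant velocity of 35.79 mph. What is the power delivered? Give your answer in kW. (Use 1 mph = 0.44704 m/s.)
Convert to SI: F = 285.0 N, v = 15.9996 m/s
P = Fv = (285.0)(15.9996) = 4559.88 W = 4.56 kW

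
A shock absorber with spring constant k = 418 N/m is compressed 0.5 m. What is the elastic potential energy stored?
PE = ½kx² = ½(418)(0.5)² = 52.25 J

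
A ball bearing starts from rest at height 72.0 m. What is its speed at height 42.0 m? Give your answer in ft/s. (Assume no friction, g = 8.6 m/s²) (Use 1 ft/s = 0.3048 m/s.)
mgh₁ = mgh₂ + ½mv² ⇒ v = √(2g(h₁−h₂)) = √(2·8.6·30.0) = 22.7156 m/s = 74.53 ft/s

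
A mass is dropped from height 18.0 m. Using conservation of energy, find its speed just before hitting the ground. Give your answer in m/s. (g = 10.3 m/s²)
mgh = ½mv² ⇒ v = √(2gh) = √(2·10.3·18.0) = 19.26 m/s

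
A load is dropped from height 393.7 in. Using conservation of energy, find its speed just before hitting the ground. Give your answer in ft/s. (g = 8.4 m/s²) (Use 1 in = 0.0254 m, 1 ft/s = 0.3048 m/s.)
Convert to SI: h = 9.99998 m
mgh = ½mv² ⇒ v = √(2gh) = √(2·8.4·9.99998) = 12.9615 m/s = 42.52 ft/s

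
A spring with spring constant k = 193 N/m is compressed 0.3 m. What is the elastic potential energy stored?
PE = ½kx² = ½(193)(0.3)² = 8.685 J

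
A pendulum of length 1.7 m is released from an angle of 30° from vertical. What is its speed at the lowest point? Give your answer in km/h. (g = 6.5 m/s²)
h = L(1 − cosθ) = 1.7(1 − cos30°) = 0.227757 m
v = √(2gh) = √(2·6.5·0.227757) = 1.72071 m/s = 6.195 km/h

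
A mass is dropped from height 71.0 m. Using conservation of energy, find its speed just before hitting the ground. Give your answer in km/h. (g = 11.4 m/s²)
mgh = ½mv² ⇒ v = √(2gh) = √(2·11.4·71.0) = 40.2343 m/s = 144.8 km/h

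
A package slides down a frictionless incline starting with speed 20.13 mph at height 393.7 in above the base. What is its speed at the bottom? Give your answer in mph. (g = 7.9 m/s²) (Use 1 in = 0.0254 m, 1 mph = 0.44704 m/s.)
Convert to SI: v₀ = 8.99892 m/s, h = 9.99998 m
½mv₀² + mgh = ½mv² ⇒ v = √(v₀² + 2gh) = √(8.99892² + 2·7.9·9.99998) = 15.459 m/s = 34.58 mph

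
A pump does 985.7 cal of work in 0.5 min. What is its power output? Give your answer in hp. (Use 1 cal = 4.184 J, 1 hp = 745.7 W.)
Convert to SI: W = 4124.17 J, t = 30.0 s
P = W/t = 4124.17/30.0 = 137.472 W = 0.1844 hp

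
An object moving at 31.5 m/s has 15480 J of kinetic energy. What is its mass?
m = 2·KE/v² = 2·15480/(31.5)² = 31.2 kg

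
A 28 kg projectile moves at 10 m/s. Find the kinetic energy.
KE = ½mv² = ½(28)(10)² = 1400.0 J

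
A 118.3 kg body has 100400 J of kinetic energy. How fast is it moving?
v = √(2·KE/m) = √(2·100400/118.3) = 41.2 m/s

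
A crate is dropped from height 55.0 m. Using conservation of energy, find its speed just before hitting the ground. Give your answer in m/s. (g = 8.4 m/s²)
mgh = ½mv² ⇒ v = √(2gh) = √(2·8.4·55.0) = 30.4 m/s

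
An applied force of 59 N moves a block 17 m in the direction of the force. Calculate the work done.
W = F·d = (59)(17) = 1003 J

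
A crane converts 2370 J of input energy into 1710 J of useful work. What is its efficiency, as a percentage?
η = W_out/W_in = 1710/2370 = 72.15%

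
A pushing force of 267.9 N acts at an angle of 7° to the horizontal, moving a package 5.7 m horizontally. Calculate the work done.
W = F·d·cosθ = (267.9)(5.7)cos(7°) = 1516 J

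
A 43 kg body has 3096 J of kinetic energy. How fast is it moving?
v = √(2·KE/m) = √(2·3096/43) = 12.0 m/s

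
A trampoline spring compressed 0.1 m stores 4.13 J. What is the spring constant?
k = 2·PE/x² = 2·4.13/(0.1)² = 826.0 N/m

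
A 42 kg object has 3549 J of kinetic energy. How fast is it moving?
v = √(2·KE/m) = √(2·3549/42) = 13.0 m/s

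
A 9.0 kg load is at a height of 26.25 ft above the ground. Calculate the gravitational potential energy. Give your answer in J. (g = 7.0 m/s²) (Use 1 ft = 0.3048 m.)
Convert to SI: m = 9.0 kg, h = 8.001 m
PE = mgh = (9.0)(7.0)(8.001) = 504.1 J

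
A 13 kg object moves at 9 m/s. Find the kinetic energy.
KE = ½mv² = ½(13)(9)² = 526.5 J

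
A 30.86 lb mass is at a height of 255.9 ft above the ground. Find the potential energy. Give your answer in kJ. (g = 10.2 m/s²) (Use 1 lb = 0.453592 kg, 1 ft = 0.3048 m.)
Convert to SI: m = 13.9978 kg, h = 77.9983 m
PE = mgh = (13.9978)(10.2)(77.9983) = 11136.4 J = 11.14 kJ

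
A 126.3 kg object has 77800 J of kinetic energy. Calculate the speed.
v = √(2·KE/m) = √(2·77800/126.3) = 35.1 m/s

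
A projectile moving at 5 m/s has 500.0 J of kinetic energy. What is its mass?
m = 2·KE/v² = 2·500.0/(5)² = 40.0 kg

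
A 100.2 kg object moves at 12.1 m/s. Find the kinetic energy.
KE = ½mv² = ½(100.2)(12.1)² = 7335 J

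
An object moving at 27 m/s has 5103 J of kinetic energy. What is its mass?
m = 2·KE/v² = 2·5103/(27)² = 14.0 kg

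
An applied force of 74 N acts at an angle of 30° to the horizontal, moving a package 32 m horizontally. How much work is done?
W = F·d·cosθ = (74)(32)cos(30°) = 2051 J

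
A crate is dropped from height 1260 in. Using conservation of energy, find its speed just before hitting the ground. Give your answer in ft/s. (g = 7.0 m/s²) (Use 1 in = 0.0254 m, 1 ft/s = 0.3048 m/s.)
Convert to SI: h = 32.004 m
mgh = ½mv² ⇒ v = √(2gh) = √(2·7.0·32.004) = 21.1673 m/s = 69.45 ft/s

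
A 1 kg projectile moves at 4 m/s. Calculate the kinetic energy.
KE = ½mv² = ½(1)(4)² = 8.0 J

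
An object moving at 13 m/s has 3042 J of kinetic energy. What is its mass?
m = 2·KE/v² = 2·3042/(13)² = 36.0 kg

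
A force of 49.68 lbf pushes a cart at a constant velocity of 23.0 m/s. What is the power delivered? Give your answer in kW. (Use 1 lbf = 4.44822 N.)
Convert to SI: F = 220.988 N, v = 23.0 m/s
P = Fv = (220.988)(23.0) = 5082.71 W = 5.083 kW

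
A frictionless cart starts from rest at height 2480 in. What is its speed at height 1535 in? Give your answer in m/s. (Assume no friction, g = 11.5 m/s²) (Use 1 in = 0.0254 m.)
Convert to SI: h₁−h₂ = 24.003 m
mgh₁ = mgh₂ + ½mv² ⇒ v = √(2g(h₁−h₂)) = √(2·11.5·24.003) = 23.5 m/s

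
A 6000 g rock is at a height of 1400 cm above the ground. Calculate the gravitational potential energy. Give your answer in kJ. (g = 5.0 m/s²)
Convert to SI: m = 6.0 kg, h = 14.0 m
PE = mgh = (6.0)(5.0)(14.0) = 420.0 J = 0.42 kJ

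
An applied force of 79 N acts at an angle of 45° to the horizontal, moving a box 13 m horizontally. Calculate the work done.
W = F·d·cosθ = (79)(13)cos(45°) = 726.2 J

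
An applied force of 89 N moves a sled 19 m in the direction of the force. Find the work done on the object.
W = F·d = (89)(19) = 1691 J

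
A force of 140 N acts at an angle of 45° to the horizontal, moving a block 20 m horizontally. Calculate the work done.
W = F·d·cosθ = (140)(20)cos(45°) = 1980 J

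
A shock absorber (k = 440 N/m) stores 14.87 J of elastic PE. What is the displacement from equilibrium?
x = √(2·PE/k) = √(2·14.87/440) = 0.26 m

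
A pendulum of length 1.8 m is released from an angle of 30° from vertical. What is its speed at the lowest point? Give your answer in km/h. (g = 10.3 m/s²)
h = L(1 − cosθ) = 1.8(1 − cos30°) = 0.241154 m
v = √(2gh) = √(2·10.3·0.241154) = 2.22885 m/s = 8.024 km/h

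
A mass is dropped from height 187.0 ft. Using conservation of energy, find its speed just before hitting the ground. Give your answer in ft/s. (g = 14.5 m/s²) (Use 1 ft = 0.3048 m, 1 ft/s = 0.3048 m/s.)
Convert to SI: h = 56.9976 m
mgh = ½mv² ⇒ v = √(2gh) = √(2·14.5·56.9976) = 40.6562 m/s = 133.4 ft/s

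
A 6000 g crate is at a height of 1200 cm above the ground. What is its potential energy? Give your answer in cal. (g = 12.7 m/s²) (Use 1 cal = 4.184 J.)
Convert to SI: m = 6.0 kg, h = 12.0 m
PE = mgh = (6.0)(12.7)(12.0) = 914.4 J = 218.5 cal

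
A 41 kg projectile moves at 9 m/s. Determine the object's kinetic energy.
KE = ½mv² = ½(41)(9)² = 1660.5 J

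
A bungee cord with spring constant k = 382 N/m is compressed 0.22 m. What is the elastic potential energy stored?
PE = ½kx² = ½(382)(0.22)² = 9.244 J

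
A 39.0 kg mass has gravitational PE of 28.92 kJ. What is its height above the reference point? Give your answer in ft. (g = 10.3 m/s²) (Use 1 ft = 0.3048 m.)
Convert to SI: m = 39.0 kg, PE = 28920.0 J
h = PE/(mg) = 28920.0/(39.0·10.3) = 71.994 m = 236.2 ft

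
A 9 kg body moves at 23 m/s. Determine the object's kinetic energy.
KE = ½mv² = ½(9)(23)² = 2380.5 J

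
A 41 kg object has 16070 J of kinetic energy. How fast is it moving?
v = √(2·KE/m) = √(2·16070/41) = 28.0 m/s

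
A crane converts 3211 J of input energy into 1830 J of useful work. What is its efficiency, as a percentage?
η = W_out/W_in = 1830/3211 = 56.99%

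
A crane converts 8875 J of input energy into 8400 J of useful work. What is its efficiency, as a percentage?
η = W_out/W_in = 8400/8875 = 94.65%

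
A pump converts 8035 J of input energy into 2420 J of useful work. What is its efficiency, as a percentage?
η = W_out/W_in = 2420/8035 = 30.12%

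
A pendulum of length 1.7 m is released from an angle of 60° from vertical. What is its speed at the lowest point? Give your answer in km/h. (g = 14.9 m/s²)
h = L(1 − cosθ) = 1.7(1 − cos60°) = 0.85 m
v = √(2gh) = √(2·14.9·0.85) = 5.03289 m/s = 18.12 km/h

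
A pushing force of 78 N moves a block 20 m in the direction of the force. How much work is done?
W = F·d = (78)(20) = 1560 J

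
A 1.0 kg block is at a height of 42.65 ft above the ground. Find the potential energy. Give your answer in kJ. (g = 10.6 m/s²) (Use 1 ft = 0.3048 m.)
Convert to SI: m = 1.0 kg, h = 12.9997 m
PE = mgh = (1.0)(10.6)(12.9997) = 137.797 J = 0.1378 kJ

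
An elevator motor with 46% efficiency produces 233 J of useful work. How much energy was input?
W_in = W_out/η = 233/0.46 = 506.5 J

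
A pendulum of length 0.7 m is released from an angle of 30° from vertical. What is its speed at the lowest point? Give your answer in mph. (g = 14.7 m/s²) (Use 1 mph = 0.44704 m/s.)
h = L(1 − cosθ) = 0.7(1 − cos30°) = 0.0937822 m
v = √(2gh) = √(2·14.7·0.0937822) = 1.66048 m/s = 3.714 mph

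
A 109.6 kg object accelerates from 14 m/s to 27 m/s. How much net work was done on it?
W = ΔKE = ½m(v₂² − v₁²) = ½(109.6)(27² − 14²) = 29208.4 J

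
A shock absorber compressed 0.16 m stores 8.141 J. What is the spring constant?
k = 2·PE/x² = 2·8.141/(0.16)² = 636.0 N/m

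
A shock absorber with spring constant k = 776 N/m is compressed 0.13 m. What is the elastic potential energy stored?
PE = ½kx² = ½(776)(0.13)² = 6.557 J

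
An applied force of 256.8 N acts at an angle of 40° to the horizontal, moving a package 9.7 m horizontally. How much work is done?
W = F·d·cosθ = (256.8)(9.7)cos(40°) = 1908 J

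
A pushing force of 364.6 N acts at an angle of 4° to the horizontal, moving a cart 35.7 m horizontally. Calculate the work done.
W = F·d·cosθ = (364.6)(35.7)cos(4°) = 12980 J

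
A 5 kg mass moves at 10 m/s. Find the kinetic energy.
KE = ½mv² = ½(5)(10)² = 250.0 J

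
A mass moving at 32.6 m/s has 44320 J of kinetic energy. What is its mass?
m = 2·KE/v² = 2·44320/(32.6)² = 83.41 kg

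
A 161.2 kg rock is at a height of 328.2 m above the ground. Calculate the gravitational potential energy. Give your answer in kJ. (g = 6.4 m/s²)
PE = mgh = (161.2)(6.4)(328.2) = 338597 J = 338.6 kJ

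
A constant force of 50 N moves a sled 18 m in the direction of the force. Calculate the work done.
W = F·d = (50)(18) = 900.0 J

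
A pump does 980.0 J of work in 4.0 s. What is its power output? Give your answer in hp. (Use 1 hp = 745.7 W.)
P = W/t = 980.0/4.0 = 245.0 W = 0.3286 hp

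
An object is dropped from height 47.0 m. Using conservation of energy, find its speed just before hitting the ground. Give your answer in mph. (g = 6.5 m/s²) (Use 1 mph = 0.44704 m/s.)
mgh = ½mv² ⇒ v = √(2gh) = √(2·6.5·47.0) = 24.7184 m/s = 55.29 mph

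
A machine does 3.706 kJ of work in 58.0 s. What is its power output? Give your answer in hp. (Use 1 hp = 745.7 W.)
Convert to SI: W = 3706.0 J, t = 58.0 s
P = W/t = 3706.0/58.0 = 63.8966 W = 0.08569 hp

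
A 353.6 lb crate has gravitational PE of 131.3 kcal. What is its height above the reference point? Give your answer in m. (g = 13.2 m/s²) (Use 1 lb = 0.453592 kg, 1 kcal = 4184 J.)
Convert to SI: m = 160.39 kg, PE = 549359 J
h = PE/(mg) = 549359/(160.39·13.2) = 259.5 m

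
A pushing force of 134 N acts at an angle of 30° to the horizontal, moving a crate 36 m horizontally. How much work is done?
W = F·d·cosθ = (134)(36)cos(30°) = 4178 J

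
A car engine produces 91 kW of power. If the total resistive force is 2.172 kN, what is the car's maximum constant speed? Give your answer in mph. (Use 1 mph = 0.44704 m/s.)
Convert to SI: F = 2172.0 N
P = Fv ⇒ v = P/F = 91000 W/2172.0 N = 41.8969 m/s = 93.72 mph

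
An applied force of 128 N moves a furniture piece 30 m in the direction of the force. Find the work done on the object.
W = F·d = (128)(30) = 3840 J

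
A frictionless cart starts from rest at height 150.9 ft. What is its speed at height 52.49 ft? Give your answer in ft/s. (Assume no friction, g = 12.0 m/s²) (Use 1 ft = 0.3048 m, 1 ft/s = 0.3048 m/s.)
Convert to SI: h₁−h₂ = 29.9954 m
mgh₁ = mgh₂ + ½mv² ⇒ v = √(2g(h₁−h₂)) = √(2·12.0·29.9954) = 26.8307 m/s = 88.03 ft/s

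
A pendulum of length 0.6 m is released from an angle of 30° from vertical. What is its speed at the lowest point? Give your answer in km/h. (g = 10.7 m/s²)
h = L(1 − cosθ) = 0.6(1 − cos30°) = 0.0803848 m
v = √(2gh) = √(2·10.7·0.0803848) = 1.31158 m/s = 4.722 km/h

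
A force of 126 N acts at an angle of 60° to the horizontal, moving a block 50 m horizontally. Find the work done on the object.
W = F·d·cosθ = (126)(50)cos(60°) = 3150 J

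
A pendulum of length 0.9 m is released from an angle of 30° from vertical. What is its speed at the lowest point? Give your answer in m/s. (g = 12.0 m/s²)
h = L(1 − cosθ) = 0.9(1 − cos30°) = 0.120577 m
v = √(2gh) = √(2·12.0·0.120577) = 1.701 m/s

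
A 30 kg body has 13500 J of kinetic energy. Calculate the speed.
v = √(2·KE/m) = √(2·13500/30) = 30.0 m/s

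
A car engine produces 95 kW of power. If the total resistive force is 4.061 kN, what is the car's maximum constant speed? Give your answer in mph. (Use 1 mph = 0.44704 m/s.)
Convert to SI: F = 4061.0 N
P = Fv ⇒ v = P/F = 95000 W/4061.0 N = 23.3933 m/s = 52.33 mph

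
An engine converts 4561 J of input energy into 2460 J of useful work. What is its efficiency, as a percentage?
η = W_out/W_in = 2460/4561 = 53.94%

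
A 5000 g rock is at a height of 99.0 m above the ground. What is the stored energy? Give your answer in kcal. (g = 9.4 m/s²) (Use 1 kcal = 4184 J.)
Convert to SI: m = 5.0 kg, h = 99.0 m
PE = mgh = (5.0)(9.4)(99.0) = 4653.0 J = 1.112 kcal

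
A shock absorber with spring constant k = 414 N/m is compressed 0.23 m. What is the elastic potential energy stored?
PE = ½kx² = ½(414)(0.23)² = 10.95 J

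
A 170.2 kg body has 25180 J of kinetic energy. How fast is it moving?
v = √(2·KE/m) = √(2·25180/170.2) = 17.2 m/s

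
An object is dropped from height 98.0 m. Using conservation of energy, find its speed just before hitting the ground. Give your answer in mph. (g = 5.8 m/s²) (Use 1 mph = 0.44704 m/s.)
mgh = ½mv² ⇒ v = √(2gh) = √(2·5.8·98.0) = 33.7165 m/s = 75.42 mph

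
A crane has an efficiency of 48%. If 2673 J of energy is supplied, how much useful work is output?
W_out = η·W_in = 0.48·2673 = 1283.04 J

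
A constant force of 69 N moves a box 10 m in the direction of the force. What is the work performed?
W = F·d = (69)(10) = 690.0 J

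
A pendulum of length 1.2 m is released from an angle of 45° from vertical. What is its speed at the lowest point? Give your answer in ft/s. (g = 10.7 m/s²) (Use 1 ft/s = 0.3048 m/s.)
h = L(1 − cosθ) = 1.2(1 − cos45°) = 0.351472 m
v = √(2gh) = √(2·10.7·0.351472) = 2.74253 m/s = 8.998 ft/s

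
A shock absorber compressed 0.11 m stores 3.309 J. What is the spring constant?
k = 2·PE/x² = 2·3.309/(0.11)² = 546.9 N/m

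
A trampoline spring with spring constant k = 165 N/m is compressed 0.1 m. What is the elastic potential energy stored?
PE = ½kx² = ½(165)(0.1)² = 0.825 J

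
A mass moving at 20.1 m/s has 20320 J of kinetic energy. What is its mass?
m = 2·KE/v² = 2·20320/(20.1)² = 100.6 kg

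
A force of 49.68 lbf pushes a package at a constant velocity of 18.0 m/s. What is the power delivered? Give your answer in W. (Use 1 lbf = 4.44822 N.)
Convert to SI: F = 220.988 N, v = 18.0 m/s
P = Fv = (220.988)(18.0) = 3978 W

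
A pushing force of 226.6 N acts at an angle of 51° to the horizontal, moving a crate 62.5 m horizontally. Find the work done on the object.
W = F·d·cosθ = (226.6)(62.5)cos(51°) = 8913 J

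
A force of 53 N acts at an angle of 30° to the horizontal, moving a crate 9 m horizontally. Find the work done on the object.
W = F·d·cosθ = (53)(9)cos(30°) = 413.1 J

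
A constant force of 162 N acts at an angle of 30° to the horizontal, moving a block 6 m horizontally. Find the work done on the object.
W = F·d·cosθ = (162)(6)cos(30°) = 841.8 J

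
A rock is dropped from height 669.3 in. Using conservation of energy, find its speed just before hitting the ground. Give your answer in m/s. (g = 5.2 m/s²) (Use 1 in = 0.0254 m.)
Convert to SI: h = 17.0002 m
mgh = ½mv² ⇒ v = √(2gh) = √(2·5.2·17.0002) = 13.3 m/s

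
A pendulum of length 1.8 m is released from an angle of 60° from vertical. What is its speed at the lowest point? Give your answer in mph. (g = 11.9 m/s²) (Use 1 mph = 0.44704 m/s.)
h = L(1 − cosθ) = 1.8(1 − cos60°) = 0.9 m
v = √(2gh) = √(2·11.9·0.9) = 4.62817 m/s = 10.35 mph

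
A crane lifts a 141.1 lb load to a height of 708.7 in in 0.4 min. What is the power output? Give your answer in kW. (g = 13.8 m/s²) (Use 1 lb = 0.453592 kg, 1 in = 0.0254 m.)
Convert to SI: m = 64.0018 kg, h = 18.001 m, t = 24.0 s
P = mgh/t = (64.0018)(13.8)(18.001)/24.0 = 662.455 W = 0.6625 kW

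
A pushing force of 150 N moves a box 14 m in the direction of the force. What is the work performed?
W = F·d = (150)(14) = 2100 J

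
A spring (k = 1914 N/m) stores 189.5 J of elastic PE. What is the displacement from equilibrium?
x = √(2·PE/k) = √(2·189.5/1914) = 0.445 m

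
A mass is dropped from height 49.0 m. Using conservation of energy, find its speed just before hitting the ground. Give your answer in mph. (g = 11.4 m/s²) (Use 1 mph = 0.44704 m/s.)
mgh = ½mv² ⇒ v = √(2gh) = √(2·11.4·49.0) = 33.4245 m/s = 74.77 mph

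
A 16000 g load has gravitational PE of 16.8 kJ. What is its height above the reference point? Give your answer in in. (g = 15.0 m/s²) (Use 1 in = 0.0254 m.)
Convert to SI: m = 16.0 kg, PE = 16800.0 J
h = PE/(mg) = 16800.0/(16.0·15.0) = 70.0 m = 2756 in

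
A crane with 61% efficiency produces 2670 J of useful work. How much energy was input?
W_in = W_out/η = 2670/0.61 = 4377 J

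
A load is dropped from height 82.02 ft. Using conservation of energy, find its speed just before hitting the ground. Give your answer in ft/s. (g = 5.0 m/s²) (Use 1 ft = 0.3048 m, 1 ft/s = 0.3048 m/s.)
Convert to SI: h = 24.9997 m
mgh = ½mv² ⇒ v = √(2gh) = √(2·5.0·24.9997) = 15.8113 m/s = 51.87 ft/s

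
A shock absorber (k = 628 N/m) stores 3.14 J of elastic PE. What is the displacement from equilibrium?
x = √(2·PE/k) = √(2·3.14/628) = 0.1 m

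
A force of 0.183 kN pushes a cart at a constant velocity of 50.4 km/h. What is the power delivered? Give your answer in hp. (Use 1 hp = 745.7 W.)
Convert to SI: F = 183.0 N, v = 14.0 m/s
P = Fv = (183.0)(14.0) = 2562.0 W = 3.436 hp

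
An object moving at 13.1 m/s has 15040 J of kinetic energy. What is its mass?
m = 2·KE/v² = 2·15040/(13.1)² = 175.3 kg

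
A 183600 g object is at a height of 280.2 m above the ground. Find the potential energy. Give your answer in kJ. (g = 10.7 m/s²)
Convert to SI: m = 183.6 kg, h = 280.2 m
PE = mgh = (183.6)(10.7)(280.2) = 550459 J = 550.5 kJ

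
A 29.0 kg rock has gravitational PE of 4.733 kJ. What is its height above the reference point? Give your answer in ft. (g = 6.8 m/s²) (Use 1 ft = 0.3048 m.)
Convert to SI: m = 29.0 kg, PE = 4733.0 J
h = PE/(mg) = 4733.0/(29.0·6.8) = 24.001 m = 78.74 ft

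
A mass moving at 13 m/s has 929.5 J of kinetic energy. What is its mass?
m = 2·KE/v² = 2·929.5/(13)² = 11.0 kg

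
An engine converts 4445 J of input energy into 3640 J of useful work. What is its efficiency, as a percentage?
η = W_out/W_in = 3640/4445 = 81.89%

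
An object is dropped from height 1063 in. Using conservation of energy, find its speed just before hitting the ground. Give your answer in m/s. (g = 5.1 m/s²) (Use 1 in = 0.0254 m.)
Convert to SI: h = 27.0002 m
mgh = ½mv² ⇒ v = √(2gh) = √(2·5.1·27.0002) = 16.6 m/s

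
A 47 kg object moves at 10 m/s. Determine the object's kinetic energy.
KE = ½mv² = ½(47)(10)² = 2350.0 J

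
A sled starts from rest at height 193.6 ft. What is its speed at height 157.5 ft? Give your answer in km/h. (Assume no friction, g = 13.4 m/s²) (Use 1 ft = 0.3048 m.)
Convert to SI: h₁−h₂ = 11.0033 m
mgh₁ = mgh₂ + ½mv² ⇒ v = √(2g(h₁−h₂)) = √(2·13.4·11.0033) = 17.1723 m/s = 61.82 km/h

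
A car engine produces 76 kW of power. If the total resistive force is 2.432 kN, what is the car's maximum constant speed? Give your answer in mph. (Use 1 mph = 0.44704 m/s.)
Convert to SI: F = 2432.0 N
P = Fv ⇒ v = P/F = 76000 W/2432.0 N = 31.25 m/s = 69.9 mph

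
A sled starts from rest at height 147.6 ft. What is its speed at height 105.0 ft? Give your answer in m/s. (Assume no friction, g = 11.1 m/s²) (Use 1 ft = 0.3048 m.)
Convert to SI: h₁−h₂ = 12.9845 m
mgh₁ = mgh₂ + ½mv² ⇒ v = √(2g(h₁−h₂)) = √(2·11.1·12.9845) = 16.98 m/s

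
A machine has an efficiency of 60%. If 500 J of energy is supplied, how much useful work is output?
W_out = η·W_in = 0.6·500 = 300.0 J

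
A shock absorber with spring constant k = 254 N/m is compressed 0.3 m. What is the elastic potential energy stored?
PE = ½kx² = ½(254)(0.3)² = 11.43 J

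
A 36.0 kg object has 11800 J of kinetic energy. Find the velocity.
v = √(2·KE/m) = √(2·11800/36.0) = 25.6 m/s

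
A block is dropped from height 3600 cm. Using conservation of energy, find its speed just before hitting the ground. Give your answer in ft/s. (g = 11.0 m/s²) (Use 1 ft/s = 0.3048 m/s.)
Convert to SI: h = 36.0 m
mgh = ½mv² ⇒ v = √(2gh) = √(2·11.0·36.0) = 28.1425 m/s = 92.33 ft/s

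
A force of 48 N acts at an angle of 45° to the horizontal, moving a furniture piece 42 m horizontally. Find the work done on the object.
W = F·d·cosθ = (48)(42)cos(45°) = 1426 J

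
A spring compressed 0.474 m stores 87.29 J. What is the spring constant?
k = 2·PE/x² = 2·87.29/(0.474)² = 777.0 N/m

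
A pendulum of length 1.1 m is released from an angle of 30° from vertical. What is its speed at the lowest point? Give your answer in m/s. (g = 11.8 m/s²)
h = L(1 − cosθ) = 1.1(1 − cos30°) = 0.147372 m
v = √(2gh) = √(2·11.8·0.147372) = 1.865 m/s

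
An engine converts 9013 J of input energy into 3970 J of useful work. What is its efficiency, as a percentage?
η = W_out/W_in = 3970/9013 = 44.05%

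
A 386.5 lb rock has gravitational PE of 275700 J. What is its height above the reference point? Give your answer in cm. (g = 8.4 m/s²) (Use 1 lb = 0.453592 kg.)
Convert to SI: m = 175.313 kg, PE = 275700 J
h = PE/(mg) = 275700/(175.313·8.4) = 187.216 m = 18720 cm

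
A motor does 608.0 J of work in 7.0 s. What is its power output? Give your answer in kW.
P = W/t = 608.0/7.0 = 86.8571 W = 0.08686 kW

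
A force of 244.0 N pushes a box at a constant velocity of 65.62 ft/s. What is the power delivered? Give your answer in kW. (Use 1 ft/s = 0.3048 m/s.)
Convert to SI: F = 244.0 N, v = 20.001 m/s
P = Fv = (244.0)(20.001) = 4880.24 W = 4.88 kW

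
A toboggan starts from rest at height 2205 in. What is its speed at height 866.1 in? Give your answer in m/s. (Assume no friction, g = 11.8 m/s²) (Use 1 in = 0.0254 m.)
Convert to SI: h₁−h₂ = 34.0081 m
mgh₁ = mgh₂ + ½mv² ⇒ v = √(2g(h₁−h₂)) = √(2·11.8·34.0081) = 28.33 m/s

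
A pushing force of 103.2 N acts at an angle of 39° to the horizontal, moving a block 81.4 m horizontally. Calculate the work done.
W = F·d·cosθ = (103.2)(81.4)cos(39°) = 6528 J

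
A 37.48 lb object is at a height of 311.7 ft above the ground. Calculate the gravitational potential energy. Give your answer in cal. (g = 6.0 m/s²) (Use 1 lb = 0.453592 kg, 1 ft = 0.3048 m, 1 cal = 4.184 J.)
Convert to SI: m = 17.0006 kg, h = 95.0062 m
PE = mgh = (17.0006)(6.0)(95.0062) = 9690.99 J = 2316 cal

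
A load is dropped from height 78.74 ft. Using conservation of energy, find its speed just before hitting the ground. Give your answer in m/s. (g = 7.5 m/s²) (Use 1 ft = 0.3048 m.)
Convert to SI: h = 24.0 m
mgh = ½mv² ⇒ v = √(2gh) = √(2·7.5·24.0) = 18.97 m/s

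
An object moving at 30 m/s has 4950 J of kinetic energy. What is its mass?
m = 2·KE/v² = 2·4950/(30)² = 11.0 kg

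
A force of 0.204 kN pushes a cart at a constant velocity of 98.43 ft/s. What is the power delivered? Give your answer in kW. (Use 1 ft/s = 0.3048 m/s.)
Convert to SI: F = 204.0 N, v = 30.0015 m/s
P = Fv = (204.0)(30.0015) = 6120.3 W = 6.12 kW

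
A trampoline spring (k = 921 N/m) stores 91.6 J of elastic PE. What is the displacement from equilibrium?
x = √(2·PE/k) = √(2·91.6/921) = 0.446 m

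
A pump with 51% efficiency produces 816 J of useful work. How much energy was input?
W_in = W_out/η = 816/0.51 = 1600 J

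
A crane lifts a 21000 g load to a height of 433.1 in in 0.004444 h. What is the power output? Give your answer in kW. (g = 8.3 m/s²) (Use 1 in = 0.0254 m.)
Convert to SI: m = 21.0 kg, h = 11.0007 m, t = 15.9984 s
P = mgh/t = (21.0)(8.3)(11.0007)/15.9984 = 119.851 W = 0.1199 kW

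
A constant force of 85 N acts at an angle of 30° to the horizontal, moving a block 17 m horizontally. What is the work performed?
W = F·d·cosθ = (85)(17)cos(30°) = 1251 J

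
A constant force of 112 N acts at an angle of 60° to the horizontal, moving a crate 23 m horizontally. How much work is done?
W = F·d·cosθ = (112)(23)cos(60°) = 1288 J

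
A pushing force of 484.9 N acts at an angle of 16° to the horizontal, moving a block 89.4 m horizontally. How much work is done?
W = F·d·cosθ = (484.9)(89.4)cos(16°) = 41670 J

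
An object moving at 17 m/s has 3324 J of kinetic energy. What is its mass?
m = 2·KE/v² = 2·3324/(17)² = 23.0 kg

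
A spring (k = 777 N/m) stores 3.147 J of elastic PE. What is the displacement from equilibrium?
x = √(2·PE/k) = √(2·3.147/777) = 0.09 m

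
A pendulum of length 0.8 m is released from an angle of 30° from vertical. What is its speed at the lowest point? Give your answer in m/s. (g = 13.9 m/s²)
h = L(1 − cosθ) = 0.8(1 − cos30°) = 0.10718 m
v = √(2gh) = √(2·13.9·0.10718) = 1.726 m/s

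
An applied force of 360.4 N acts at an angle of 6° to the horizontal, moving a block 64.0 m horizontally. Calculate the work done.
W = F·d·cosθ = (360.4)(64.0)cos(6°) = 22940 J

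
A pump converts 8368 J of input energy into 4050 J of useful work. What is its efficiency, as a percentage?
η = W_out/W_in = 4050/8368 = 48.4%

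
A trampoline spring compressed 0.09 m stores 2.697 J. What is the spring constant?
k = 2·PE/x² = 2·2.697/(0.09)² = 665.9 N/m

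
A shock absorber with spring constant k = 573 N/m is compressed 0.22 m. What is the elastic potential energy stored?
PE = ½kx² = ½(573)(0.22)² = 13.87 J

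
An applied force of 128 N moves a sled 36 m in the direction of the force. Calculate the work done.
W = F·d = (128)(36) = 4608 J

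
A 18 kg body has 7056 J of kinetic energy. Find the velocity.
v = √(2·KE/m) = √(2·7056/18) = 28.0 m/s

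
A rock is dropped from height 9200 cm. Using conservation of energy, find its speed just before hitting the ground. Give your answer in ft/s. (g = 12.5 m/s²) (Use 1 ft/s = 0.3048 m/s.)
Convert to SI: h = 92.0 m
mgh = ½mv² ⇒ v = √(2gh) = √(2·12.5·92.0) = 47.9583 m/s = 157.3 ft/s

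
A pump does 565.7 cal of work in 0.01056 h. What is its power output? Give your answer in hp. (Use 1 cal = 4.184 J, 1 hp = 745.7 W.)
Convert to SI: W = 2366.89 J, t = 38.016 s
P = W/t = 2366.89/38.016 = 62.2603 W = 0.08349 hp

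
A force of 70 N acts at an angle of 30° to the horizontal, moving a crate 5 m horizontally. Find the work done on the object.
W = F·d·cosθ = (70)(5)cos(30°) = 303.1 J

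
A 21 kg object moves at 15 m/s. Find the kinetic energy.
KE = ½mv² = ½(21)(15)² = 2362.5 J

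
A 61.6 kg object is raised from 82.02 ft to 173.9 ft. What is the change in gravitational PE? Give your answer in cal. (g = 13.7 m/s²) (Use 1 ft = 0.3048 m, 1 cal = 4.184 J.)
Convert to SI: m = 61.6 kg, Δh = 28.005 m
ΔPE = mgΔh = (61.6)(13.7)(28.005) = 23634.0 J = 5649 cal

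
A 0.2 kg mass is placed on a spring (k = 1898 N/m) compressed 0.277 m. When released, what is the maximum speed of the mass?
½kx² = ½mv² ⇒ v = x√(k/m) = (0.277)√(1898/0.2) = 26.98 m/s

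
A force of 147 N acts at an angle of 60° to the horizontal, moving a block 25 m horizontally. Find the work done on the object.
W = F·d·cosθ = (147)(25)cos(60°) = 1838 J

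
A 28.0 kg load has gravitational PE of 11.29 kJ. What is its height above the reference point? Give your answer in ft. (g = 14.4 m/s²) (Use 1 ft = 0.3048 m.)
Convert to SI: m = 28.0 kg, PE = 11290.0 J
h = PE/(mg) = 11290.0/(28.0·14.4) = 28.001 m = 91.87 ft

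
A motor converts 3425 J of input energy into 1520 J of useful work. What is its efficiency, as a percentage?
η = W_out/W_in = 1520/3425 = 44.38%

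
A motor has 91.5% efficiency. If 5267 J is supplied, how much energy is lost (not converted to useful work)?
W_lost = W_in(1 − η) = 5267·(1 − 0.915) = 447.7 J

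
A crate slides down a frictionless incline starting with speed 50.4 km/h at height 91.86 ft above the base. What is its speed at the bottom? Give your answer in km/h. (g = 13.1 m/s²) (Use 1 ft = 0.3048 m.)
Convert to SI: v₀ = 14.0 m/s, h = 27.9989 m
½mv₀² + mgh = ½mv² ⇒ v = √(v₀² + 2gh) = √(14.0² + 2·13.1·27.9989) = 30.4889 m/s = 109.8 km/h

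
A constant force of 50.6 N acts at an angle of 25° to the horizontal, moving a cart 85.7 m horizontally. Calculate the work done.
W = F·d·cosθ = (50.6)(85.7)cos(25°) = 3930 J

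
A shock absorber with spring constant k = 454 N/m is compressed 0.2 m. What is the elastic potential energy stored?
PE = ½kx² = ½(454)(0.2)² = 9.08 J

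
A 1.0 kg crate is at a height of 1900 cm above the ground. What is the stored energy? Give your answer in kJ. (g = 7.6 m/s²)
Convert to SI: m = 1.0 kg, h = 19.0 m
PE = mgh = (1.0)(7.6)(19.0) = 144.4 J = 0.1444 kJ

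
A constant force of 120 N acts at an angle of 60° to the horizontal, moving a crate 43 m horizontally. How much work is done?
W = F·d·cosθ = (120)(43)cos(60°) = 2580 J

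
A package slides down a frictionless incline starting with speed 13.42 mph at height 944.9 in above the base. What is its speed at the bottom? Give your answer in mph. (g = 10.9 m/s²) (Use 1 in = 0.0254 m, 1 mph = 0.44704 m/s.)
Convert to SI: v₀ = 5.99928 m/s, h = 24.0005 m
½mv₀² + mgh = ½mv² ⇒ v = √(v₀² + 2gh) = √(5.99928² + 2·10.9·24.0005) = 23.6474 m/s = 52.9 mph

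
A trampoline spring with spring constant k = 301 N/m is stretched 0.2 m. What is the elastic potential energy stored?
PE = ½kx² = ½(301)(0.2)² = 6.02 J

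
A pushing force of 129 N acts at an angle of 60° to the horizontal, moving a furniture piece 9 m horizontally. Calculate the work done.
W = F·d·cosθ = (129)(9)cos(60°) = 580.5 J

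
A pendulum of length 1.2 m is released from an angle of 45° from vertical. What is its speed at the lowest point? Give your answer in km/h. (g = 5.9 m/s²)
h = L(1 − cosθ) = 1.2(1 − cos45°) = 0.351472 m
v = √(2gh) = √(2·5.9·0.351472) = 2.03651 m/s = 7.331 km/h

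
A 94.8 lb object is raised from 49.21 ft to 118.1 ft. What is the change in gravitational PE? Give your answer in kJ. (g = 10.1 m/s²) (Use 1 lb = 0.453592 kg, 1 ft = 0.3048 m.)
Convert to SI: m = 43.0005 kg, Δh = 20.9977 m
ΔPE = mgΔh = (43.0005)(10.1)(20.9977) = 9119.4 J = 9.119 kJ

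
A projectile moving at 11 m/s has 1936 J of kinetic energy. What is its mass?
m = 2·KE/v² = 2·1936/(11)² = 32.0 kg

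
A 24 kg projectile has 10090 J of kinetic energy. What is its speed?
v = √(2·KE/m) = √(2·10090/24) = 29.0 m/s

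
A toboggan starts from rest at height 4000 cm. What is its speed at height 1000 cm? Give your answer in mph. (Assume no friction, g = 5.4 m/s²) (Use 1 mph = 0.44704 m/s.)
Convert to SI: h₁−h₂ = 30.0 m
mgh₁ = mgh₂ + ½mv² ⇒ v = √(2g(h₁−h₂)) = √(2·5.4·30.0) = 18.0 m/s = 40.26 mph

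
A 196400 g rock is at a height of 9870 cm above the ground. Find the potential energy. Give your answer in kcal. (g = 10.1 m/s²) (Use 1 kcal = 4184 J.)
Convert to SI: m = 196.4 kg, h = 98.7 m
PE = mgh = (196.4)(10.1)(98.7) = 195785 J = 46.79 kcal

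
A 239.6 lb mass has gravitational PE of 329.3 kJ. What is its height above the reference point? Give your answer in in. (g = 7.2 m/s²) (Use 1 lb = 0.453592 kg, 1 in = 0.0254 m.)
Convert to SI: m = 108.681 kg, PE = 329300 J
h = PE/(mg) = 329300/(108.681·7.2) = 420.83 m = 16570 in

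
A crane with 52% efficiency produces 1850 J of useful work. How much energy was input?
W_in = W_out/η = 1850/0.52 = 3558 J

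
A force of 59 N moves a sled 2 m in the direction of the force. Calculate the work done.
W = F·d = (59)(2) = 118.0 J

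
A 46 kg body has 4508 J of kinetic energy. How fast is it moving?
v = √(2·KE/m) = √(2·4508/46) = 14.0 m/s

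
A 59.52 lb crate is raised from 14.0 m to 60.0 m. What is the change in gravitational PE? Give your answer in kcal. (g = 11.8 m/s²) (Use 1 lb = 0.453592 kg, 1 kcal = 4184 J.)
Convert to SI: m = 26.9978 kg, Δh = 46.0 m
ΔPE = mgΔh = (26.9978)(11.8)(46.0) = 14654.4 J = 3.502 kcal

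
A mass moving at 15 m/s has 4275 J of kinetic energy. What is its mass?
m = 2·KE/v² = 2·4275/(15)² = 38.0 kg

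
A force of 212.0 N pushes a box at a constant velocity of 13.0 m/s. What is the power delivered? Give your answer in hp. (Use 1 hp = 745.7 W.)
P = Fv = (212.0)(13.0) = 2756.0 W = 3.696 hp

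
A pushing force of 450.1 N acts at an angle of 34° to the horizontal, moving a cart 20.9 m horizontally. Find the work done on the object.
W = F·d·cosθ = (450.1)(20.9)cos(34°) = 7799 J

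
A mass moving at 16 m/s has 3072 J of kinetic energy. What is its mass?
m = 2·KE/v² = 2·3072/(16)² = 24.0 kg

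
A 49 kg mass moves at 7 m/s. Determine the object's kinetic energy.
KE = ½mv² = ½(49)(7)² = 1200.5 J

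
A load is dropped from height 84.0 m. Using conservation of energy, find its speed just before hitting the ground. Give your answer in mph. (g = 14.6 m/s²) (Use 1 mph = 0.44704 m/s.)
mgh = ½mv² ⇒ v = √(2gh) = √(2·14.6·84.0) = 49.5258 m/s = 110.8 mph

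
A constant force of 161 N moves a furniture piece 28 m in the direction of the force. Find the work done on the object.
W = F·d = (161)(28) = 4508 J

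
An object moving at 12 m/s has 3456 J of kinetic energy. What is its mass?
m = 2·KE/v² = 2·3456/(12)² = 48.0 kg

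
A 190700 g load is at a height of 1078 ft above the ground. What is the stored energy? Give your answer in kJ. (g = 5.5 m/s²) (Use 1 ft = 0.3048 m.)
Convert to SI: m = 190.7 kg, h = 328.574 m
PE = mgh = (190.7)(5.5)(328.574) = 344625 J = 344.6 kJ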